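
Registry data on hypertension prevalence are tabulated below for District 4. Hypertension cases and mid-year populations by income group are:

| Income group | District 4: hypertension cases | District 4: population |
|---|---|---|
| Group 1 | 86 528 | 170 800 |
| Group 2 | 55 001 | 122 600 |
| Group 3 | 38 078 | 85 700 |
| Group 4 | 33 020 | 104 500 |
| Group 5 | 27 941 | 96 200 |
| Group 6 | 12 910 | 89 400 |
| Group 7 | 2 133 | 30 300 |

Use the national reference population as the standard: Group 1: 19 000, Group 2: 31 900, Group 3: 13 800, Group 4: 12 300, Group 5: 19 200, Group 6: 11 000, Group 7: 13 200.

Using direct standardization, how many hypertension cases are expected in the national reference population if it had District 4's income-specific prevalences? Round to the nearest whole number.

42049

Income-specific rates per 1 000 for District 4: 506.604, 448.622, 444.317, 315.981, 290.447, 144.407, 70.396.
Expected hypertension cases = Σ (standard pop × income-specific rate ÷ 1 000)
= 19 000×506.604/1 000 + 31 900×448.622/1 000 + 13 800×444.317/1 000 + 12 300×315.981/1 000 + 19 200×290.447/1 000 + 11 000×144.407/1 000 + 13 200×70.396/1 000
= 9625.48 + 14311.03 + 6131.58 + 3886.56 + 5576.58 + 1588.48 + 929.23 = 42048.94.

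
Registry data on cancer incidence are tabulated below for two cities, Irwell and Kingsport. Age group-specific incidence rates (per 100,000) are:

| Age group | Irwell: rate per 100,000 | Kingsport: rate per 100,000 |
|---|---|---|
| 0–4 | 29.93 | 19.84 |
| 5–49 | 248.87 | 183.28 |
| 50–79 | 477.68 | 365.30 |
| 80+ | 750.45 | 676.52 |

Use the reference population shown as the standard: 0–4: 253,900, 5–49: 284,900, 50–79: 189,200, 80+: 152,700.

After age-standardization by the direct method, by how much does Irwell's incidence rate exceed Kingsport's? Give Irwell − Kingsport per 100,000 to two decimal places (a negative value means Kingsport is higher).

61.09

Standard total = 880,700; weights = 0.2883, 0.3235, 0.2148, 0.1734.
Irwell: 0.2883×29.93 + 0.3235×248.87 + 0.2148×477.68 + 0.1734×750.45 = 321.8724 per 100,000.
Kingsport: 0.2883×19.84 + 0.3235×183.28 + 0.2148×365.30 + 0.1734×676.52 = 260.7848 per 100,000.
Difference = 321.8724 − 260.7848 = 61.0876.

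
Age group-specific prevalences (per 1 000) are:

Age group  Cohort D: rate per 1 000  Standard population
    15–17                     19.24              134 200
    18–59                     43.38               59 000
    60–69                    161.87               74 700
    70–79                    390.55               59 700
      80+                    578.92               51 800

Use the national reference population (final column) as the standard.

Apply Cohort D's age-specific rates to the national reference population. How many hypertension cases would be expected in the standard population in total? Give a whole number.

70537

Expected hypertension cases = Σ (standard pop × age-specific rate ÷ 1 000)
= 134 200×19.24/1 000 + 59 000×43.38/1 000 + 74 700×161.87/1 000 + 59 700×390.55/1 000 + 51 800×578.92/1 000
= 2582.01 + 2559.42 + 12091.69 + 23315.83 + 29988.06 = 70537.01.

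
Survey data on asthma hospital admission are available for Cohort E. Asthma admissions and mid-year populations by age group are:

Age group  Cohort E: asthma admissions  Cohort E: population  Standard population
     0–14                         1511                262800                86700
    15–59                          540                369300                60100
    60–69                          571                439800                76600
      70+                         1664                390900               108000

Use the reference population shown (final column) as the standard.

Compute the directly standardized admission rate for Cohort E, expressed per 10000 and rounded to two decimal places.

34.57

Age-specific rates per 10000 for Cohort E: 57.50, 14.62, 12.98, 42.57.
Standard total = 331400; weights = 0.2616, 0.1814, 0.2311, 0.3259.
Standardized rate: 0.2616×57.50 + 0.1814×14.62 + 0.2311×12.98 + 0.3259×42.57 = 34.5673 per 10000.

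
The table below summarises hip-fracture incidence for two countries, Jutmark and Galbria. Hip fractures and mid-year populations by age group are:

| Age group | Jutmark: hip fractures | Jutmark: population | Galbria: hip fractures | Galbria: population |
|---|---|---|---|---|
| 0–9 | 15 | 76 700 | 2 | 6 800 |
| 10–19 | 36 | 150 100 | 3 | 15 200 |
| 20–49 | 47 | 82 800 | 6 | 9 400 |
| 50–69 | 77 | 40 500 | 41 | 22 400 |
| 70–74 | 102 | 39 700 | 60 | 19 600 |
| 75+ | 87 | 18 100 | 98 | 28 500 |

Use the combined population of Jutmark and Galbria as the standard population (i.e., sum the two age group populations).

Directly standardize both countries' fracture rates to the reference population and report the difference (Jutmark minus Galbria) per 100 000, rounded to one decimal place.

6.1

Age-specific rates per 100 000 for Jutmark: 19.56, 23.98, 56.76, 190.12, 256.93, 480.66.
For Galbria: 29.41, 19.74, 63.83, 183.04, 306.12, 343.86.
Combined standard total = 509 800; weights = 0.1638, 0.3242, 0.1809, 0.1234, 0.1163, 0.0914.
Jutmark: 0.1638×19.56 + 0.3242×23.98 + 0.1809×56.76 + 0.1234×190.12 + 0.1163×256.93 + 0.0914×480.66 = 118.5260 per 100 000.
Galbria: 0.1638×29.41 + 0.3242×19.74 + 0.1809×63.83 + 0.1234×183.04 + 0.1163×306.12 + 0.0914×343.86 = 112.3840 per 100 000.
Difference = 118.5260 − 112.3840 = 6.1420.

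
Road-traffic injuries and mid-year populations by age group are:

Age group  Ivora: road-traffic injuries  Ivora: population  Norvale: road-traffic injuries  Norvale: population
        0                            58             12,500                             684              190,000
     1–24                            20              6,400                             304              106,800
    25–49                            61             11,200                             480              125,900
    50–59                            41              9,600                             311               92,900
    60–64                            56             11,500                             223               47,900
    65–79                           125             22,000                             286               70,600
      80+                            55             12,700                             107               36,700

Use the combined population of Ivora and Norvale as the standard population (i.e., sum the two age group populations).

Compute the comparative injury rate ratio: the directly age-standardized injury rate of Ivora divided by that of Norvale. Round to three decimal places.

1.293

Age-specific rates per 100,000 for Ivora: 464.00, 312.50, 544.64, 427.08, 486.96, 568.18, 433.07.
For Norvale: 360.00, 284.64, 381.25, 334.77, 465.55, 405.10, 291.55.
Combined standard total = 756,700; weights = 0.2676, 0.1496, 0.1812, 0.1355, 0.0785, 0.1224, 0.0653.
Ivora: 0.2676×464.00 + 0.1496×312.50 + 0.1812×544.64 + 0.1355×427.08 + 0.0785×486.96 + 0.1224×568.18 + 0.0653×433.07 = 463.4784 per 100,000.
Norvale: 0.2676×360.00 + 0.1496×284.64 + 0.1812×381.25 + 0.1355×334.77 + 0.0785×465.55 + 0.1224×405.10 + 0.0653×291.55 = 358.4965 per 100,000.
Ratio = 463.4784 ÷ 358.4965 = 1.29284.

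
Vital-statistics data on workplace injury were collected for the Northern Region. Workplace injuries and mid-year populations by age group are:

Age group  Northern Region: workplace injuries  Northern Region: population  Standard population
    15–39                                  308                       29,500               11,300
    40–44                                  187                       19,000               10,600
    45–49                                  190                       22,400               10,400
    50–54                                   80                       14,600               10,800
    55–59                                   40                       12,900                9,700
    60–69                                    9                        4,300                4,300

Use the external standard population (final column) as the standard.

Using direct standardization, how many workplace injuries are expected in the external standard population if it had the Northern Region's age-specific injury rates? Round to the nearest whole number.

Age-specific rates per 10,000 for the Northern Region: 104.41, 98.42, 84.82, 54.79, 31.01, 20.93.
Expected workplace injuries = Σ (standard pop × age-specific rate ÷ 10,000)
= 11,300×104.41/10,000 + 10,600×98.42/10,000 + 10,400×84.82/10,000 + 10,800×54.79/10,000 + 9,700×31.01/10,000 + 4,300×20.93/10,000
= 117.98 + 104.33 + 88.21 + 59.18 + 30.08 + 9.00 = 408.78.

409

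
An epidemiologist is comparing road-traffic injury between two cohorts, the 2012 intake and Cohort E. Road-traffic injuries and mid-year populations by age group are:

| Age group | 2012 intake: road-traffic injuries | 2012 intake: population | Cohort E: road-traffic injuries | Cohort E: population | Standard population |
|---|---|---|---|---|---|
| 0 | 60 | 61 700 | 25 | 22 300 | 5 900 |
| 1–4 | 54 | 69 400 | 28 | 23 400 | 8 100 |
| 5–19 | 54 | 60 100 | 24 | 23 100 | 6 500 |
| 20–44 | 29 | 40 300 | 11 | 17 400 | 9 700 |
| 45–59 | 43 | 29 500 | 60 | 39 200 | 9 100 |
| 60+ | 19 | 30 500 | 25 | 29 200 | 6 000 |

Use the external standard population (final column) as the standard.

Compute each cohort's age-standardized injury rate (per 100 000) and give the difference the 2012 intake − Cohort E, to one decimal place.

-14.1

Age-specific rates per 100 000 for the 2012 intake: 97.24, 77.81, 89.85, 71.96, 145.76, 62.30.
For Cohort E: 112.11, 119.66, 103.90, 63.22, 153.06, 85.62.
Standard total = 45 300; weights = 0.1302, 0.1788, 0.1435, 0.2141, 0.2009, 0.1325.
The 2012 intake: 0.1302×97.24 + 0.1788×77.81 + 0.1435×89.85 + 0.2141×71.96 + 0.2009×145.76 + 0.1325×62.30 = 92.4118 per 100 000.
Cohort E: 0.1302×112.11 + 0.1788×119.66 + 0.1435×103.90 + 0.2141×63.22 + 0.2009×153.06 + 0.1325×85.62 = 106.5290 per 100 000.
Difference = 92.4118 − 106.5290 = -14.1172.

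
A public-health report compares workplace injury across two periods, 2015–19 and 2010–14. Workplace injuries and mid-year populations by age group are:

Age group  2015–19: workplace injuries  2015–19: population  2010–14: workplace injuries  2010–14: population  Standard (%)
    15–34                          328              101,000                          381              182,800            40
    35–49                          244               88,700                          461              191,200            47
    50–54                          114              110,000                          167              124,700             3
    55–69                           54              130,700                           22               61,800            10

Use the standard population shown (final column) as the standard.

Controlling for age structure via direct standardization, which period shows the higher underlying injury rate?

2015–19

Age-specific rates per 10,000 for 2015–19: 32.48, 27.51, 10.36, 4.13.
For 2010–14: 20.84, 24.11, 13.39, 3.56.
Standard weights: 0.40, 0.47, 0.03, 0.10.
2015–19: 0.4000×32.48 + 0.4700×27.51 + 0.0300×10.36 + 0.1000×4.13 = 26.6431 per 10,000.
2010–14: 0.4000×20.84 + 0.4700×24.11 + 0.0300×13.39 + 0.1000×3.56 = 20.4268 per 10,000.
The crude rates (17.19 vs 18.39) would put 2010–14 higher, but that reflects its age composition; once standardized to a common age structure, 2015–19 has the higher underlying rate.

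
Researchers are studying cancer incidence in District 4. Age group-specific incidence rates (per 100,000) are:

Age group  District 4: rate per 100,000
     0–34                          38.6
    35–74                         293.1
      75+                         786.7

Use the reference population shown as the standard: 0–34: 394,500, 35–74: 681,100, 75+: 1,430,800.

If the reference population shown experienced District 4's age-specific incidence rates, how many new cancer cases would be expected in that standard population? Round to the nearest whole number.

Expected new cancer cases = Σ (standard pop × age-specific rate ÷ 100,000)
= 394,500×38.6/100,000 + 681,100×293.1/100,000 + 1,430,800×786.7/100,000
= 152.28 + 1996.30 + 11256.10 = 13404.68.

13405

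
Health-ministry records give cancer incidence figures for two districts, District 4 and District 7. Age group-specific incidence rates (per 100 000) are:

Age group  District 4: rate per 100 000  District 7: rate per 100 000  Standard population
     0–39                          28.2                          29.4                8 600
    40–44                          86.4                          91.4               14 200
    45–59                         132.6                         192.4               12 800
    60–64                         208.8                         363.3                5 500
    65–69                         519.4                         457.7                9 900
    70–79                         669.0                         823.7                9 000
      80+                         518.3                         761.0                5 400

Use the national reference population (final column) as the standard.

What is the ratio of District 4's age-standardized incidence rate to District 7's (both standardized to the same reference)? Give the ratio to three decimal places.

Standard total = 65 400; weights = 0.1315, 0.2171, 0.1957, 0.0841, 0.1514, 0.1376, 0.0826.
District 4: 0.1315×28.2 + 0.2171×86.4 + 0.1957×132.6 + 0.0841×208.8 + 0.1514×519.4 + 0.1376×669.0 + 0.0826×518.3 = 279.4642 per 100 000.
District 7: 0.1315×29.4 + 0.2171×91.4 + 0.1957×192.4 + 0.0841×363.3 + 0.1514×457.7 + 0.1376×823.7 + 0.0826×761.0 = 337.3933 per 100 000.
Ratio = 279.4642 ÷ 337.3933 = 0.82830.

0.828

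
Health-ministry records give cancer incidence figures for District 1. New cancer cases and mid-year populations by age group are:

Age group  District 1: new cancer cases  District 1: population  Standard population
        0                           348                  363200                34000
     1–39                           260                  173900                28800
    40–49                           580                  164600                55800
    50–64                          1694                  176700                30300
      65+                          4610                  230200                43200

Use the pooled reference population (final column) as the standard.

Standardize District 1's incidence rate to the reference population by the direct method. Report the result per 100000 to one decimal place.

743.3

Age-specific rates per 100000 for District 1: 95.81, 149.51, 352.37, 958.69, 2002.61.
Standard total = 192100; weights = 0.1770, 0.1499, 0.2905, 0.1577, 0.2249.
Standardized rate: 0.1770×95.81 + 0.1499×149.51 + 0.2905×352.37 + 0.1577×958.69 + 0.2249×2002.61 = 743.2934 per 100000.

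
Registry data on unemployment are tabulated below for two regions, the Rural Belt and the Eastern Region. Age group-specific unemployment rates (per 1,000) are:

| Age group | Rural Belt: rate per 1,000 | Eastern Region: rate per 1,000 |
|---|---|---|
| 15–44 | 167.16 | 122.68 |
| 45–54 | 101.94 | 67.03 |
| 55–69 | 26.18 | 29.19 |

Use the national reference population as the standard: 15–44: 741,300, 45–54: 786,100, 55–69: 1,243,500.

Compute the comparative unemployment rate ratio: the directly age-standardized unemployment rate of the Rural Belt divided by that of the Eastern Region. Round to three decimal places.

Standard total = 2,770,900; weights = 0.2675, 0.2837, 0.4488.
The Rural Belt: 0.2675×167.16 + 0.2837×101.94 + 0.4488×26.18 = 85.3894 per 1,000.
The Eastern Region: 0.2675×122.68 + 0.2837×67.03 + 0.4488×29.19 = 64.9366 per 1,000.
Ratio = 85.3894 ÷ 64.9366 = 1.31497.

1.315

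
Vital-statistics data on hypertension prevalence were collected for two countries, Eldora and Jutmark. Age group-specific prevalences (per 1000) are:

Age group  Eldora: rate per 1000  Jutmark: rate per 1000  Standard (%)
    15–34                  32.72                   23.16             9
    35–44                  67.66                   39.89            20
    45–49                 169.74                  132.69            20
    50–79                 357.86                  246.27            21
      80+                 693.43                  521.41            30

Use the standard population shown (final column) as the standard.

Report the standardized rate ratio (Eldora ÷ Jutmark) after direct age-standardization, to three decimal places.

1.363

Standard weights: 0.09, 0.20, 0.20, 0.21, 0.30.
Eldora: 0.0900×32.72 + 0.2000×67.66 + 0.2000×169.74 + 0.2100×357.86 + 0.3000×693.43 = 333.6044 per 1000.
Jutmark: 0.0900×23.16 + 0.2000×39.89 + 0.2000×132.69 + 0.2100×246.27 + 0.3000×521.41 = 244.7401 per 1000.
Ratio = 333.6044 ÷ 244.7401 = 1.36310.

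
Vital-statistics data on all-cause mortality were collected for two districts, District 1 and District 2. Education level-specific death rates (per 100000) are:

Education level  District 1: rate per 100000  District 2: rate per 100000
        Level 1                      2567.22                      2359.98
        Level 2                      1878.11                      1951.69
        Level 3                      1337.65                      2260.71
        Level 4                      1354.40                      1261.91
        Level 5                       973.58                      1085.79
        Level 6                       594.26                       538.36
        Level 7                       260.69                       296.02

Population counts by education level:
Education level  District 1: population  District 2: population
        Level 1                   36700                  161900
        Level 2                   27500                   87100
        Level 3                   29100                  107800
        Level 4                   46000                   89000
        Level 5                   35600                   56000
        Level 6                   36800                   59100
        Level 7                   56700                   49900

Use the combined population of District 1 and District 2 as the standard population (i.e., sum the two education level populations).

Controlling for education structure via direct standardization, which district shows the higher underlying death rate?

District 2

Combined standard total = 879200; weights = 0.2259, 0.1303, 0.1557, 0.1535, 0.1042, 0.1091, 0.1212.
District 1: 0.2259×2567.22 + 0.1303×1878.11 + 0.1557×1337.65 + 0.1535×1354.40 + 0.1042×973.58 + 0.1091×594.26 + 0.1212×260.69 = 1438.8178 per 100000.
District 2: 0.2259×2359.98 + 0.1303×1951.69 + 0.1557×2260.71 + 0.1535×1261.91 + 0.1042×1085.79 + 0.1091×538.36 + 0.1212×296.02 = 1541.0004 per 100000.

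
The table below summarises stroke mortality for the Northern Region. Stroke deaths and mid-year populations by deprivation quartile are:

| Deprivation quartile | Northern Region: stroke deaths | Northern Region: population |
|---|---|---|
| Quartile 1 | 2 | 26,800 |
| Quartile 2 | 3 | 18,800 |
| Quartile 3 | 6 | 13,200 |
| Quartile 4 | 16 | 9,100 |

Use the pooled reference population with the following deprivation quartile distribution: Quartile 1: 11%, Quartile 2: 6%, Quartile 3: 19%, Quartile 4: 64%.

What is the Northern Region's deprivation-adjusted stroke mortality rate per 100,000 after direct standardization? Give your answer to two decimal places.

122.94

Deprivation-specific rates per 100,000 for the Northern Region: 7.46, 15.96, 45.45, 175.82.
Standard weights: 0.11, 0.06, 0.19, 0.64.
Standardized rate: 0.1100×7.46 + 0.0600×15.96 + 0.1900×45.45 + 0.6400×175.82 = 122.9422 per 100,000.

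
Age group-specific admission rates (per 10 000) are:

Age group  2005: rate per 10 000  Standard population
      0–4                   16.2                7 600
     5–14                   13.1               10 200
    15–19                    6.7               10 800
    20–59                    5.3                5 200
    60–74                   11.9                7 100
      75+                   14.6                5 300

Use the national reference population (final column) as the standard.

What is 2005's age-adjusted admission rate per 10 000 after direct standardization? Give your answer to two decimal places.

Standard total = 46 200; weights = 0.1645, 0.2208, 0.2338, 0.1126, 0.1537, 0.1147.
Standardized rate: 0.1645×16.2 + 0.2208×13.1 + 0.2338×6.7 + 0.1126×5.3 + 0.1537×11.9 + 0.1147×14.6 = 11.2236 per 10 000.

11.22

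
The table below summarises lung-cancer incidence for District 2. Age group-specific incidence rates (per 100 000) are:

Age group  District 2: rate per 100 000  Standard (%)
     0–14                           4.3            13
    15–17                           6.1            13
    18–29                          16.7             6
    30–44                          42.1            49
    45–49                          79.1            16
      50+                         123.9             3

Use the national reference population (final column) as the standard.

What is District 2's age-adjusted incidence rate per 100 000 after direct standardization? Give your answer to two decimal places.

Standard weights: 0.13, 0.13, 0.06, 0.49, 0.16, 0.03.
Standardized rate: 0.1300×4.3 + 0.1300×6.1 + 0.0600×16.7 + 0.4900×42.1 + 0.1600×79.1 + 0.0300×123.9 = 39.3560 per 100 000.

39.36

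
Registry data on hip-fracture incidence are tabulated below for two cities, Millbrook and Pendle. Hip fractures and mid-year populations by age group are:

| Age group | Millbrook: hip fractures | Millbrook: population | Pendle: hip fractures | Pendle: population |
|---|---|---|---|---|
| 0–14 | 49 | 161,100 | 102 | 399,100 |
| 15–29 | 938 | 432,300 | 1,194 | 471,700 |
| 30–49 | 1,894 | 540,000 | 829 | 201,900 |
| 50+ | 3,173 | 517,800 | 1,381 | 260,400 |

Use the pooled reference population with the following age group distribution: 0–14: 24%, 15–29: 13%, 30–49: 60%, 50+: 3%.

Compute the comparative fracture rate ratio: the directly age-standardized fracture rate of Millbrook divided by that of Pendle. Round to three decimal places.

Age-specific rates per 100,000 for Millbrook: 30.42, 216.98, 350.74, 612.78.
For Pendle: 25.56, 253.13, 410.60, 530.34.
Standard weights: 0.24, 0.13, 0.60, 0.03.
Millbrook: 0.2400×30.42 + 0.1300×216.98 + 0.6000×350.74 + 0.0300×612.78 = 264.3351 per 100,000.
Pendle: 0.2400×25.56 + 0.1300×253.13 + 0.6000×410.60 + 0.0300×530.34 = 301.3100 per 100,000.
Ratio = 264.3351 ÷ 301.3100 = 0.87729.

0.877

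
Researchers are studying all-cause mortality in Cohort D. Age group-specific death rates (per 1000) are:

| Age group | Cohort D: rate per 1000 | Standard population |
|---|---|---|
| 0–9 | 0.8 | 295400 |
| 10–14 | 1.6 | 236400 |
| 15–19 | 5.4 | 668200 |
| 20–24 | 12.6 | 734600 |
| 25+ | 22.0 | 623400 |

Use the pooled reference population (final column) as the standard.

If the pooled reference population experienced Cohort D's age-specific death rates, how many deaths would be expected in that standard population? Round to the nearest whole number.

27194

Expected deaths = Σ (standard pop × age-specific rate ÷ 1000)
= 295400×0.8/1000 + 236400×1.6/1000 + 668200×5.4/1000 + 734600×12.6/1000 + 623400×22.0/1000
= 236.32 + 378.24 + 3608.28 + 9255.96 + 13714.80 = 27193.60.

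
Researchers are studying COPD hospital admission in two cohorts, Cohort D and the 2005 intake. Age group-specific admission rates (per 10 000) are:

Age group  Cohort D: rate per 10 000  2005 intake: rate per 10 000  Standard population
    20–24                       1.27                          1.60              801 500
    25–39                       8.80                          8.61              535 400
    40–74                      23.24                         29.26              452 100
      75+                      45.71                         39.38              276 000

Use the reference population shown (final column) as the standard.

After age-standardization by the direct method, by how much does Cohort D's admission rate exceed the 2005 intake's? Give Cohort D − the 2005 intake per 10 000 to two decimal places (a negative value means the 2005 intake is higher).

Standard total = 2 065 000; weights = 0.3881, 0.2593, 0.2189, 0.1337.
Cohort D: 0.3881×1.27 + 0.2593×8.80 + 0.2189×23.24 + 0.1337×45.71 = 13.9720 per 10 000.
The 2005 intake: 0.3881×1.60 + 0.2593×8.61 + 0.2189×29.26 + 0.1337×39.38 = 14.5228 per 10 000.
Difference = 13.9720 − 14.5228 = -0.5508.

-0.55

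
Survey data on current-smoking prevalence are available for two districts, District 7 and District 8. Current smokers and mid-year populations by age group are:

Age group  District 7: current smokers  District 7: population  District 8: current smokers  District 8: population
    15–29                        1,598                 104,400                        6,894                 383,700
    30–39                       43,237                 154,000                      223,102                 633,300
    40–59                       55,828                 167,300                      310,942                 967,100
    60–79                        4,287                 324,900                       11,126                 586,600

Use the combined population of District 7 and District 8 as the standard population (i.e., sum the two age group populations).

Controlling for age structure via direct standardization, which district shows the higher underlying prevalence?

Age-specific rates per 1,000 for District 7: 15.307, 280.760, 333.700, 13.195.
For District 8: 17.967, 352.285, 321.520, 18.967.
Combined standard total = 3,321,300; weights = 0.1470, 0.2370, 0.3416, 0.2744.
District 7: 0.1470×15.307 + 0.2370×280.760 + 0.3416×333.700 + 0.2744×13.195 = 186.3998 per 1,000.
District 8: 0.1470×17.967 + 0.2370×352.285 + 0.3416×321.520 + 0.2744×18.967 = 201.1695 per 1,000.

District 8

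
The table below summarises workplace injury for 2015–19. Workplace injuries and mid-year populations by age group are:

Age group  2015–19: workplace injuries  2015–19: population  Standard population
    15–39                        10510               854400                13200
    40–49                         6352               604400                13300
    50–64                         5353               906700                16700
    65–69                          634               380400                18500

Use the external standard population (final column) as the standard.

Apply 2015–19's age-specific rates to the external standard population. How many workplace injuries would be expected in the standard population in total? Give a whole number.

432

Age-specific rates per 10000 for 2015–19: 123.01, 105.10, 59.04, 16.67.
Expected workplace injuries = Σ (standard pop × age-specific rate ÷ 10000)
= 13200×123.01/10000 + 13300×105.10/10000 + 16700×59.04/10000 + 18500×16.67/10000
= 162.37 + 139.78 + 98.59 + 30.83 = 431.58.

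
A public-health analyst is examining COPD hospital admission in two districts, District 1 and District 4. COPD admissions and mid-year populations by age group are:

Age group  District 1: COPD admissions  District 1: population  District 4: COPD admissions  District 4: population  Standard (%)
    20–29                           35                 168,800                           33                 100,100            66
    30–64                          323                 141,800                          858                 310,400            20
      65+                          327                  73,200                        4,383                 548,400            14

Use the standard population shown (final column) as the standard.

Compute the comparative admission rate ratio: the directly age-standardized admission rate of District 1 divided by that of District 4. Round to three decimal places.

Age-specific rates per 10,000 for District 1: 2.07, 22.78, 44.67.
For District 4: 3.30, 27.64, 79.92.
Standard weights: 0.66, 0.20, 0.14.
District 1: 0.6600×2.07 + 0.2000×22.78 + 0.1400×44.67 = 12.1783 per 10,000.
District 4: 0.6600×3.30 + 0.2000×27.64 + 0.1400×79.92 = 18.8935 per 10,000.
Ratio = 12.1783 ÷ 18.8935 = 0.64458.

0.645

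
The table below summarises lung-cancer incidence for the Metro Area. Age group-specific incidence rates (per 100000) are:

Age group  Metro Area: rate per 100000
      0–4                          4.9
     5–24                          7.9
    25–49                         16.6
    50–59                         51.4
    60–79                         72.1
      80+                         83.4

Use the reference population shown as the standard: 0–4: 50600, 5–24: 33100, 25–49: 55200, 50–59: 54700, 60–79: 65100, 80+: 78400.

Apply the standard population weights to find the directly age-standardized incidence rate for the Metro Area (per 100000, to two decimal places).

Standard total = 337100; weights = 0.1501, 0.0982, 0.1637, 0.1623, 0.1931, 0.2326.
Standardized rate: 0.1501×4.9 + 0.0982×7.9 + 0.1637×16.6 + 0.1623×51.4 + 0.1931×72.1 + 0.2326×83.4 = 45.8902 per 100000.

45.89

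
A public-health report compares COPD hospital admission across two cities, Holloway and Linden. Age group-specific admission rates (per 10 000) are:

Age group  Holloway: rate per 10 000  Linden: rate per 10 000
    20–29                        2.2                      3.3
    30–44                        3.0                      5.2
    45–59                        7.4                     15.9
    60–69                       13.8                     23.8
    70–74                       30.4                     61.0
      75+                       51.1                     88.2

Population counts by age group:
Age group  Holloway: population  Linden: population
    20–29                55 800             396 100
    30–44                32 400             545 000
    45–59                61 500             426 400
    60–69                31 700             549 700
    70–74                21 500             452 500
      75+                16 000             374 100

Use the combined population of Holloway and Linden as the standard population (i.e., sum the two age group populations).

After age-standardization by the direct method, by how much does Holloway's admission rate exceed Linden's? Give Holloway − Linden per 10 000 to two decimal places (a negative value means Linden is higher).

Combined standard total = 2 962 700; weights = 0.1525, 0.1949, 0.1647, 0.1962, 0.1600, 0.1317.
Holloway: 0.1525×2.2 + 0.1949×3.0 + 0.1647×7.4 + 0.1962×13.8 + 0.1600×30.4 + 0.1317×51.1 = 16.4390 per 10 000.
Linden: 0.1525×3.3 + 0.1949×5.2 + 0.1647×15.9 + 0.1962×23.8 + 0.1600×61.0 + 0.1317×88.2 = 30.1784 per 10 000.
Difference = 16.4390 − 30.1784 = -13.7394.

-13.74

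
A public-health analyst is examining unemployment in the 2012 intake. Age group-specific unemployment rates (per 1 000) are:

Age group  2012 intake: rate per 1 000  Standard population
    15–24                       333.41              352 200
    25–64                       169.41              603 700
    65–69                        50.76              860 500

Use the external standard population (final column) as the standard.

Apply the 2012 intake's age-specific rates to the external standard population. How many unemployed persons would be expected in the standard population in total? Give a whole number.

263379

Expected unemployed persons = Σ (standard pop × age-specific rate ÷ 1 000)
= 352 200×333.41/1 000 + 603 700×169.41/1 000 + 860 500×50.76/1 000
= 117427.00 + 102272.82 + 43678.98 = 263378.80.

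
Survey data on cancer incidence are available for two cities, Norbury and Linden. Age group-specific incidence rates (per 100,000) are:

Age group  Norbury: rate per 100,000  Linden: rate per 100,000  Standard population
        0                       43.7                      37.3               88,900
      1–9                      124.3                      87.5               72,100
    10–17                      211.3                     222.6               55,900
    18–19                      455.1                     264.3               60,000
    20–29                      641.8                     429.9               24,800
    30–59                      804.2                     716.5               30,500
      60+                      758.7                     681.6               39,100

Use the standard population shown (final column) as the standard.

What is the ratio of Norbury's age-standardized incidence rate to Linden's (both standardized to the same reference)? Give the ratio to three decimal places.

1.257

Standard total = 371,300; weights = 0.2394, 0.1942, 0.1506, 0.1616, 0.0668, 0.0821, 0.1053.
Norbury: 0.2394×43.7 + 0.1942×124.3 + 0.1506×211.3 + 0.1616×455.1 + 0.0668×641.8 + 0.0821×804.2 + 0.1053×758.7 = 328.7760 per 100,000.
Linden: 0.2394×37.3 + 0.1942×87.5 + 0.1506×222.6 + 0.1616×264.3 + 0.0668×429.9 + 0.0821×716.5 + 0.1053×681.6 = 261.4904 per 100,000.
Ratio = 328.7760 ÷ 261.4904 = 1.25732.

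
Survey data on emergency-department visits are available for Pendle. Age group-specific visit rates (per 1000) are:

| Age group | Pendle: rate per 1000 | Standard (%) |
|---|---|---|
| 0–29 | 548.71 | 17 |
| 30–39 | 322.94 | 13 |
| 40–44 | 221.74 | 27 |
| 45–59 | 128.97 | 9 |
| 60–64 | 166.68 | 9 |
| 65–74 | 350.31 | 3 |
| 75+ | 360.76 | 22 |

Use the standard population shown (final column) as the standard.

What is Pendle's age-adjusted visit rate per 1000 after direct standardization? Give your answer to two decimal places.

311.62

Standard weights: 0.17, 0.13, 0.27, 0.09, 0.09, 0.03, 0.22.
Standardized rate: 0.1700×548.71 + 0.1300×322.94 + 0.2700×221.74 + 0.0900×128.97 + 0.0900×166.68 + 0.0300×350.31 + 0.2200×360.76 = 311.6177 per 1000.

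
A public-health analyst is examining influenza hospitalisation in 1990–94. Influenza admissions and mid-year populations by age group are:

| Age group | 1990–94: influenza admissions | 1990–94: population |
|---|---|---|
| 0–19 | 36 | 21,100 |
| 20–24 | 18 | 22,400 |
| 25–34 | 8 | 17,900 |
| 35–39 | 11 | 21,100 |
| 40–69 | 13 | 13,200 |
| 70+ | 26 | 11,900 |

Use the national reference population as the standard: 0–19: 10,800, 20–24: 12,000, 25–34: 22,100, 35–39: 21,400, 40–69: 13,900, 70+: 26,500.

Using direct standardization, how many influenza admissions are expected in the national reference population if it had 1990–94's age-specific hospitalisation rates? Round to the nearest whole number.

Age-specific rates per 100,000 for 1990–94: 170.62, 80.36, 44.69, 52.13, 98.48, 218.49.
Expected influenza admissions = Σ (standard pop × age-specific rate ÷ 100,000)
= 10,800×170.62/100,000 + 12,000×80.36/100,000 + 22,100×44.69/100,000 + 21,400×52.13/100,000 + 13,900×98.48/100,000 + 26,500×218.49/100,000
= 18.43 + 9.64 + 9.88 + 11.16 + 13.69 + 57.90 = 120.69.

121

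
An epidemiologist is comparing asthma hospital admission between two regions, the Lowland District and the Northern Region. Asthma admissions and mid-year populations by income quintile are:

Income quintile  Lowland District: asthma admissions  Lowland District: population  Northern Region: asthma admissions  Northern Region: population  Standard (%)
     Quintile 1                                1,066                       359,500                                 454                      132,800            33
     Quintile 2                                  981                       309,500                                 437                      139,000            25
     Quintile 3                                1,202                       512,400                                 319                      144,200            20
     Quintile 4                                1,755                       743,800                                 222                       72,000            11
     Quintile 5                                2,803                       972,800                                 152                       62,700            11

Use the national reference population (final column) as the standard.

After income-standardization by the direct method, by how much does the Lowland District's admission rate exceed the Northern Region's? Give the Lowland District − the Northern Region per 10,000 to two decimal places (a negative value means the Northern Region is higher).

Income-specific rates per 10,000 for the Lowland District: 29.65, 31.70, 23.46, 23.60, 28.81.
For the Northern Region: 34.19, 31.44, 22.12, 30.83, 24.24.
Standard weights: 0.33, 0.25, 0.20, 0.11, 0.11.
The Lowland District: 0.3300×29.65 + 0.2500×31.70 + 0.2000×23.46 + 0.1100×23.60 + 0.1100×28.81 = 28.1659 per 10,000.
The Northern Region: 0.3300×34.19 + 0.2500×31.44 + 0.2000×22.12 + 0.1100×30.83 + 0.1100×24.24 = 29.6241 per 10,000.
Difference = 28.1659 − 29.6241 = -1.4581.

-1.46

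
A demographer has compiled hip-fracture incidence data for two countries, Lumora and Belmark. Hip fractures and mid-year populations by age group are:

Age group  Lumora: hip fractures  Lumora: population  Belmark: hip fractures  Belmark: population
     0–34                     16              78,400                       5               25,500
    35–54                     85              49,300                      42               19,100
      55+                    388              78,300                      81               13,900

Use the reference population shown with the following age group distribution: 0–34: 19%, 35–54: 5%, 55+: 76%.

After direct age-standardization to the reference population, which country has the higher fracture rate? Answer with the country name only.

Belmark

Age-specific rates per 100,000 for Lumora: 20.41, 172.41, 495.53.
For Belmark: 19.61, 219.90, 582.73.
Standard weights: 0.19, 0.05, 0.76.
Lumora: 0.1900×20.41 + 0.0500×172.41 + 0.7600×495.53 = 389.1011 per 100,000.
Belmark: 0.1900×19.61 + 0.0500×219.90 + 0.7600×582.73 = 457.5980 per 100,000.
The crude rates (237.38 vs 218.80) would put Lumora higher, but that reflects its age composition; once standardized to a common age structure, Belmark has the higher underlying rate.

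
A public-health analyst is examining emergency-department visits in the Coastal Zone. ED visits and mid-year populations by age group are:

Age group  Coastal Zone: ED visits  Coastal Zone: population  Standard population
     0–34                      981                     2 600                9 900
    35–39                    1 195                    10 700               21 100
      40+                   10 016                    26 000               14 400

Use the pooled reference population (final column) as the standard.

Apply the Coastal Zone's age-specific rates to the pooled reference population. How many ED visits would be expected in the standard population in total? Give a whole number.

11639

Age-specific rates per 1 000 for the Coastal Zone: 377.308, 111.682, 385.231.
Expected ED visits = Σ (standard pop × age-specific rate ÷ 1 000)
= 9 900×377.308/1 000 + 21 100×111.682/1 000 + 14 400×385.231/1 000
= 3735.35 + 2356.50 + 5547.32 = 11639.16.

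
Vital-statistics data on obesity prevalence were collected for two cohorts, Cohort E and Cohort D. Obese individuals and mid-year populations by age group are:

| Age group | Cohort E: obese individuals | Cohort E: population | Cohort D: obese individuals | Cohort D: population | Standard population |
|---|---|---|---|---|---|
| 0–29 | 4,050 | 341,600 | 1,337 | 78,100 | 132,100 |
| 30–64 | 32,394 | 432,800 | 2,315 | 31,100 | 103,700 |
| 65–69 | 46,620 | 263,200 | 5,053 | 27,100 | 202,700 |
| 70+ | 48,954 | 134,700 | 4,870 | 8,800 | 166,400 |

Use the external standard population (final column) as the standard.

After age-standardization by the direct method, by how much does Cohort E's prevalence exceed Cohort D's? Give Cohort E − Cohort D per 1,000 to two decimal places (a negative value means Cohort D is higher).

-56.47

Age-specific rates per 1,000 for Cohort E: 11.856, 74.848, 177.128, 363.430.
For Cohort D: 17.119, 74.437, 186.458, 553.409.
Standard total = 604,900; weights = 0.2184, 0.1714, 0.3351, 0.2751.
Cohort E: 0.2184×11.856 + 0.1714×74.848 + 0.3351×177.128 + 0.2751×363.430 = 174.7501 per 1,000.
Cohort D: 0.2184×17.119 + 0.1714×74.437 + 0.3351×186.458 + 0.2751×553.409 = 231.2164 per 1,000.
Difference = 174.7501 − 231.2164 = -56.4663.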